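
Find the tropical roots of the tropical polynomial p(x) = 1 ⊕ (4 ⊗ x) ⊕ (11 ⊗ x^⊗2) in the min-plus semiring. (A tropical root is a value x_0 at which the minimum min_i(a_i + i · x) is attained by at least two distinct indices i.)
Roots: {-7, -3}

Each tropical root is a break point of the lower envelope of the lines y = a_i + i · x (there are 3 lines, with slopes 0, 1, ..., 2). Only the lines that attain the minimum somewhere contribute to roots; other lines are dominated. Here the surviving (envelope) indices are i = 2, i = 1, i = 0.
Intersections between consecutive envelope lines give the roots: for adjacent envelope indices i < j the intersection is x = (a_i − a_j) / (j − i). Reading off the sorted break points: {-7, -3}.
Verification: at each break x_0, at least two indices attain the minimum of min_i(a_i + i · x_0).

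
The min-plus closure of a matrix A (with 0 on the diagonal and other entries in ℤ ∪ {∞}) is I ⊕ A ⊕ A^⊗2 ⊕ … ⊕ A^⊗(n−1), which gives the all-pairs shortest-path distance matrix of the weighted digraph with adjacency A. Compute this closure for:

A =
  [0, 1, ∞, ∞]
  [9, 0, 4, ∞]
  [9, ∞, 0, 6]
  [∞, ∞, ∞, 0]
Closure =
  [0, 1, 5, 11]
  [9, 0, 4, 10]
  [9, 10, 0, 6]
  [∞, ∞, ∞, 0]

This is the Floyd-Warshall all-pairs shortest-path computation. For each intermediate vertex k = 0, 1, …, 3, update dist[i][j] ← min(dist[i][j], dist[i][k] + dist[k][j]). The final matrix gives, for each (i, j), the minimum total weight of any directed path from i to j (possibly empty when i = j).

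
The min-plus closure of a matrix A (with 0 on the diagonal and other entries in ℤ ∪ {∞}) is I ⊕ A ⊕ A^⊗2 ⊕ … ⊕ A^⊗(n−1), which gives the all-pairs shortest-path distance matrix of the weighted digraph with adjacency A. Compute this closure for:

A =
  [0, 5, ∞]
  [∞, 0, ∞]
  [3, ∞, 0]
Closure =
  [0, 5, ∞]
  [∞, 0, ∞]
  [3, 8, 0]

This is the Floyd-Warshall all-pairs shortest-path computation. For each intermediate vertex k = 0, 1, …, 2, update dist[i][j] ← min(dist[i][j], dist[i][k] + dist[k][j]). The final matrix gives, for each (i, j), the minimum total weight of any directed path from i to j (possibly empty when i = j).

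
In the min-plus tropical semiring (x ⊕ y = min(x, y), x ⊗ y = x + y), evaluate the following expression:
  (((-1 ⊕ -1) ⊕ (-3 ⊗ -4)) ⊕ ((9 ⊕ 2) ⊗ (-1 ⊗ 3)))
(((-1 ⊕ -1) ⊕ (-3 ⊗ -4)) ⊕ ((9 ⊕ 2) ⊗ (-1 ⊗ 3))) = -7

Expand innermost to outermost. Recall ⊕ takes the minimum of its arguments and ⊗ takes their sum. Working out the expression (((-1 ⊕ -1) ⊕ (-3 ⊗ -4)) ⊕ ((9 ⊕ 2) ⊗ (-1 ⊗ 3))) gives -7.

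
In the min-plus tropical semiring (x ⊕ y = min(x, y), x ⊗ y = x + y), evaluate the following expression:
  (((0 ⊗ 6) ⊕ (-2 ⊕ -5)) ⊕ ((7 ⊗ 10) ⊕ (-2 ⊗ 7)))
(((0 ⊗ 6) ⊕ (-2 ⊕ -5)) ⊕ ((7 ⊗ 10) ⊕ (-2 ⊗ 7))) = -5

Expand innermost to outermost. Recall ⊕ takes the minimum of its arguments and ⊗ takes their sum. Working out the expression (((0 ⊗ 6) ⊕ (-2 ⊕ -5)) ⊕ ((7 ⊗ 10) ⊕ (-2 ⊗ 7))) gives -5.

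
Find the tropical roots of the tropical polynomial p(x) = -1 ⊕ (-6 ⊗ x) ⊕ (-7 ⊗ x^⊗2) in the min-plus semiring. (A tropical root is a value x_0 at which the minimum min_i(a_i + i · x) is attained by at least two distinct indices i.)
Roots: {1, 5}

Each tropical root is a break point of the lower envelope of the lines y = a_i + i · x (there are 3 lines, with slopes 0, 1, ..., 2). Only the lines that attain the minimum somewhere contribute to roots; other lines are dominated. Here the surviving (envelope) indices are i = 2, i = 1, i = 0.
Intersections between consecutive envelope lines give the roots: for adjacent envelope indices i < j the intersection is x = (a_i − a_j) / (j − i). Reading off the sorted break points: {1, 5}.
Verification: at each break x_0, at least two indices attain the minimum of min_i(a_i + i · x_0).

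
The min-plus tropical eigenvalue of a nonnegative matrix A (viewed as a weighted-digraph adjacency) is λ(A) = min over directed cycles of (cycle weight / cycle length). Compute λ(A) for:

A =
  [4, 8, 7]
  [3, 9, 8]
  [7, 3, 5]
λ(A) = 4

Enumerate directed cycles and compute their means (weight / length). Sample:
  cycle 0 → 0: weight = 4, length = 1, mean = 4/1 ≈ 4.000
  cycle 1 → 1: weight = 9, length = 1, mean = 9/1 ≈ 9.000
  cycle 2 → 2: weight = 5, length = 1, mean = 5/1 ≈ 5.000
  cycle 0 → 1 → 0: weight = 11, length = 2, mean = 11/2 ≈ 5.500
  cycle 0 → 2 → 0: weight = 14, length = 2, mean = 14/2 ≈ 7.000
  cycle 1 → 0 → 1: weight = 11, length = 2, mean = 11/2 ≈ 5.500
Minimum mean = 4.000, attained e.g. along the cycle 0 → 0 with weight 4 and length 1. So λ(A) = 4/1 = 4.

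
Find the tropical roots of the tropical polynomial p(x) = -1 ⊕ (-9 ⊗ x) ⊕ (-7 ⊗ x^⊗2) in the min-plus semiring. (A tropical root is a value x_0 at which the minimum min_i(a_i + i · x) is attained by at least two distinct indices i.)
Roots: {-2, 8}

Each tropical root is a break point of the lower envelope of the lines y = a_i + i · x (there are 3 lines, with slopes 0, 1, ..., 2). Only the lines that attain the minimum somewhere contribute to roots; other lines are dominated. Here the surviving (envelope) indices are i = 2, i = 1, i = 0.
Intersections between consecutive envelope lines give the roots: for adjacent envelope indices i < j the intersection is x = (a_i − a_j) / (j − i). Reading off the sorted break points: {-2, 8}.
Verification: at each break x_0, at least two indices attain the minimum of min_i(a_i + i · x_0).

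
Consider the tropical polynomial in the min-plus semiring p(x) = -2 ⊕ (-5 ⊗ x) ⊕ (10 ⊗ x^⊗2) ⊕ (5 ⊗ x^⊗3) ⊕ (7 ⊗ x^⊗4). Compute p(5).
p(5) = -2

A tropical monomial a ⊗ x^⊗i evaluates to a + i · x. Evaluating each term at x = 5:
  Term 0 contributes -2 + 0 · 5 = -2
  Term 1 contributes -5 + 1 · 5 = 0
  Term 2 contributes 10 + 2 · 5 = 20
  Term 3 contributes 5 + 3 · 5 = 20
  Term 4 contributes 7 + 4 · 5 = 27
p(5) = ⊕ of these = min[-2, 0, 20, 20, 27] = -2.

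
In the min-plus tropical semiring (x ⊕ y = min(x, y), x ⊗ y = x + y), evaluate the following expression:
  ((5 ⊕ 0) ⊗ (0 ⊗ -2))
((5 ⊕ 0) ⊗ (0 ⊗ -2)) = -2

Expand innermost to outermost. Recall ⊕ takes the minimum of its arguments and ⊗ takes their sum. Working out the expression ((5 ⊕ 0) ⊗ (0 ⊗ -2)) gives -2.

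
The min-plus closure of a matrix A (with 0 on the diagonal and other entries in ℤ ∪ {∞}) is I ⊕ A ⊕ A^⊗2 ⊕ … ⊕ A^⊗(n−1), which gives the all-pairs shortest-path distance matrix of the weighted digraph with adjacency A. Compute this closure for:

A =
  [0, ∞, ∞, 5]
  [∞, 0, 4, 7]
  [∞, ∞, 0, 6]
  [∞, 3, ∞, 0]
Closure =
  [0, 8, 12, 5]
  [∞, 0, 4, 7]
  [∞, 9, 0, 6]
  [∞, 3, 7, 0]

This is the Floyd-Warshall all-pairs shortest-path computation. For each intermediate vertex k = 0, 1, …, 3, update dist[i][j] ← min(dist[i][j], dist[i][k] + dist[k][j]). The final matrix gives, for each (i, j), the minimum total weight of any directed path from i to j (possibly empty when i = j).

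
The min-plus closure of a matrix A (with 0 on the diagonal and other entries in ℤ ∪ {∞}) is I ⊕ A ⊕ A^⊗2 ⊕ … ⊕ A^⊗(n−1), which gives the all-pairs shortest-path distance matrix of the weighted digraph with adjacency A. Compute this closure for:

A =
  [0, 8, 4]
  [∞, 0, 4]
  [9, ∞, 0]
Closure =
  [0, 8, 4]
  [13, 0, 4]
  [9, 17, 0]

This is the Floyd-Warshall all-pairs shortest-path computation. For each intermediate vertex k = 0, 1, …, 2, update dist[i][j] ← min(dist[i][j], dist[i][k] + dist[k][j]). The final matrix gives, for each (i, j), the minimum total weight of any directed path from i to j (possibly empty when i = j).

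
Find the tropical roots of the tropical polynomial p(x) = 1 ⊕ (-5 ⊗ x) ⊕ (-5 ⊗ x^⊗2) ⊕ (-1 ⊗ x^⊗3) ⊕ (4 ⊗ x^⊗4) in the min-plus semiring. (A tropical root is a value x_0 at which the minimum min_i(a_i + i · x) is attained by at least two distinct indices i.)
Roots: {-5, -4, 0, 6}

Each tropical root is a break point of the lower envelope of the lines y = a_i + i · x (there are 5 lines, with slopes 0, 1, ..., 4). Only the lines that attain the minimum somewhere contribute to roots; other lines are dominated. Here the surviving (envelope) indices are i = 4, i = 3, i = 2, i = 1, i = 0.
Intersections between consecutive envelope lines give the roots: for adjacent envelope indices i < j the intersection is x = (a_i − a_j) / (j − i). Reading off the sorted break points: {-5, -4, 0, 6}.
Verification: at each break x_0, at least two indices attain the minimum of min_i(a_i + i · x_0).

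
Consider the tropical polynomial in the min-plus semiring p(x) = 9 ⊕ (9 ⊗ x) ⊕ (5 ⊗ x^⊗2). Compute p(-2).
p(-2) = 1

A tropical monomial a ⊗ x^⊗i evaluates to a + i · x. Evaluating each term at x = -2:
  Term 0 contributes 9 + 0 · -2 = 9
  Term 1 contributes 9 + 1 · -2 = 7
  Term 2 contributes 5 + 2 · -2 = 1
p(-2) = ⊕ of these = min[9, 7, 1] = 1.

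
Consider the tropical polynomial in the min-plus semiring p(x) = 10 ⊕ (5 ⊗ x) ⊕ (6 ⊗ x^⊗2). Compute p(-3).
p(-3) = 0

A tropical monomial a ⊗ x^⊗i evaluates to a + i · x. Evaluating each term at x = -3:
  Term 0 contributes 10 + 0 · -3 = 10
  Term 1 contributes 5 + 1 · -3 = 2
  Term 2 contributes 6 + 2 · -3 = 0
p(-3) = ⊕ of these = min[10, 2, 0] = 0.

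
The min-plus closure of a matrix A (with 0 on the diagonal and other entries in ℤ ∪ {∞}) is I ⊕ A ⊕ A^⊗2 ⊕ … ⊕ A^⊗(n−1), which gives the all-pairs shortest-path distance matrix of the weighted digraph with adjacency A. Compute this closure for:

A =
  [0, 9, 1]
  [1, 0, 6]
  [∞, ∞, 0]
Closure =
  [0, 9, 1]
  [1, 0, 2]
  [∞, ∞, 0]

This is the Floyd-Warshall all-pairs shortest-path computation. For each intermediate vertex k = 0, 1, …, 2, update dist[i][j] ← min(dist[i][j], dist[i][k] + dist[k][j]). The final matrix gives, for each (i, j), the minimum total weight of any directed path from i to j (possibly empty when i = j).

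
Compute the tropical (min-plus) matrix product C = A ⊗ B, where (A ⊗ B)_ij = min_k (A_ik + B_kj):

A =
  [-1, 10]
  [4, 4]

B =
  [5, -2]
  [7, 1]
A ⊗ B =
  [4, -3]
  [9, 2]

Apply the min-plus product entry-by-entry:
  C[0][0] = min over k of (A[0][0] + B[0][0] = -1 + 5 = 4, A[0][1] + B[1][0] = 10 + 7 = 17) = 4 (attained at k = 0)
  C[0][1] = min over k of (A[0][0] + B[0][1] = -1 + -2 = -3, A[0][1] + B[1][1] = 10 + 1 = 11) = -3 (attained at k = 0)
  C[1][0] = min over k of (A[1][0] + B[0][0] = 4 + 5 = 9, A[1][1] + B[1][0] = 4 + 7 = 11) = 9 (attained at k = 0)
  C[1][1] = min over k of (A[1][0] + B[0][1] = 4 + -2 = 2, A[1][1] + B[1][1] = 4 + 1 = 5) = 2 (attained at k = 0)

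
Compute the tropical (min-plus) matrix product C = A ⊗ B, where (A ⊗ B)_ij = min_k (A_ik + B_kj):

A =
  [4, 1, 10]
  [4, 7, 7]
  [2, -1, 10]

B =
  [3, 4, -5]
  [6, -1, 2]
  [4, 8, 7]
A ⊗ B =
  [7, 0, -1]
  [7, 6, -1]
  [5, -2, -3]

Apply the min-plus product entry-by-entry:
  C[0][0] = min over k of (A[0][0] + B[0][0] = 4 + 3 = 7, A[0][1] + B[1][0] = 1 + 6 = 7, A[0][2] + B[2][0] = 10 + 4 = 14) = 7 (attained at k = 0)
  C[0][1] = min over k of (A[0][0] + B[0][1] = 4 + 4 = 8, A[0][1] + B[1][1] = 1 + -1 = 0, A[0][2] + B[2][1] = 10 + 8 = 18) = 0 (attained at k = 1)
  C[0][2] = min over k of (A[0][0] + B[0][2] = 4 + -5 = -1, A[0][1] + B[1][2] = 1 + 2 = 3, A[0][2] + B[2][2] = 10 + 7 = 17) = -1 (attained at k = 0)
  C[1][0] = min over k of (A[1][0] + B[0][0] = 4 + 3 = 7, A[1][1] + B[1][0] = 7 + 6 = 13, A[1][2] + B[2][0] = 7 + 4 = 11) = 7 (attained at k = 0)
  C[1][1] = min over k of (A[1][0] + B[0][1] = 4 + 4 = 8, A[1][1] + B[1][1] = 7 + -1 = 6, A[1][2] + B[2][1] = 7 + 8 = 15) = 6 (attained at k = 1)
  C[1][2] = min over k of (A[1][0] + B[0][2] = 4 + -5 = -1, A[1][1] + B[1][2] = 7 + 2 = 9, A[1][2] + B[2][2] = 7 + 7 = 14) = -1 (attained at k = 0)
  C[2][0] = min over k of (A[2][0] + B[0][0] = 2 + 3 = 5, A[2][1] + B[1][0] = -1 + 6 = 5, A[2][2] + B[2][0] = 10 + 4 = 14) = 5 (attained at k = 0)
  C[2][1] = min over k of (A[2][0] + B[0][1] = 2 + 4 = 6, A[2][1] + B[1][1] = -1 + -1 = -2, A[2][2] + B[2][1] = 10 + 8 = 18) = -2 (attained at k = 1)
  C[2][2] = min over k of (A[2][0] + B[0][2] = 2 + -5 = -3, A[2][1] + B[1][2] = -1 + 2 = 1, A[2][2] + B[2][2] = 10 + 7 = 17) = -3 (attained at k = 0)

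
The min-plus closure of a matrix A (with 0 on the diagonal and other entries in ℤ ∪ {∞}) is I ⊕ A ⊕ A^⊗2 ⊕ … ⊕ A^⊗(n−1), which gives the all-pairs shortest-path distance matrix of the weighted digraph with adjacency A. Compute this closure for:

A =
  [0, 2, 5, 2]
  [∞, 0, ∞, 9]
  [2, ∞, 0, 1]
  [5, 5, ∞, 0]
Closure =
  [0, 2, 5, 2]
  [14, 0, 19, 9]
  [2, 4, 0, 1]
  [5, 5, 10, 0]

This is the Floyd-Warshall all-pairs shortest-path computation. For each intermediate vertex k = 0, 1, …, 3, update dist[i][j] ← min(dist[i][j], dist[i][k] + dist[k][j]). The final matrix gives, for each (i, j), the minimum total weight of any directed path from i to j (possibly empty when i = j).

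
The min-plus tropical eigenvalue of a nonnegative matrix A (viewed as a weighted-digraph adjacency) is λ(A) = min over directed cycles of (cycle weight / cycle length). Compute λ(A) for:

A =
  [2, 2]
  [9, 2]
λ(A) = 2

Enumerate directed cycles and compute their means (weight / length). Sample:
  cycle 0 → 0: weight = 2, length = 1, mean = 2/1 ≈ 2.000
  cycle 1 → 1: weight = 2, length = 1, mean = 2/1 ≈ 2.000
  cycle 0 → 1 → 0: weight = 11, length = 2, mean = 11/2 ≈ 5.500
  cycle 1 → 0 → 1: weight = 11, length = 2, mean = 11/2 ≈ 5.500
Minimum mean = 2.000, attained e.g. along the cycle 0 → 0 with weight 2 and length 1. So λ(A) = 2/1 = 2.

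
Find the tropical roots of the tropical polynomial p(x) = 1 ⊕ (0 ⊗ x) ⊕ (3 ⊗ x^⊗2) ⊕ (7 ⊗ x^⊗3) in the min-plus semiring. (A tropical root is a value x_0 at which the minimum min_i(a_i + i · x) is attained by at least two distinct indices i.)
Roots: {-4, -3, 1}

Each tropical root is a break point of the lower envelope of the lines y = a_i + i · x (there are 4 lines, with slopes 0, 1, ..., 3). Only the lines that attain the minimum somewhere contribute to roots; other lines are dominated. Here the surviving (envelope) indices are i = 3, i = 2, i = 1, i = 0.
Intersections between consecutive envelope lines give the roots: for adjacent envelope indices i < j the intersection is x = (a_i − a_j) / (j − i). Reading off the sorted break points: {-4, -3, 1}.
Verification: at each break x_0, at least two indices attain the minimum of min_i(a_i + i · x_0).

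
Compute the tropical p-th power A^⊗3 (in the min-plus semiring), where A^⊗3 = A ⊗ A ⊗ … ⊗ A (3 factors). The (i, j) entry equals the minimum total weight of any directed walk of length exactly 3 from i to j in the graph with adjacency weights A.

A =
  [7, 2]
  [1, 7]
A^⊗3 =
  [10, 5]
  [4, 10]

Each entry (A^⊗3)_ij equals the minimum over all length-3 walks i = v_0 → v_1 → … → v_3 = j of Σ_t A[v_t][v_{t+1}]. For example, for (i, j) = (0, 1) we minimise over 4 possible intermediate vertex sequences; the minimum is 5, attained along the walk 0 → 1 → 0 → 1.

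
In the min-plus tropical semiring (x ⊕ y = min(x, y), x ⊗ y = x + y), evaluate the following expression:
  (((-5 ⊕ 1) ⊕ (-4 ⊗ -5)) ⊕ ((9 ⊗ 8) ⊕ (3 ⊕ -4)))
(((-5 ⊕ 1) ⊕ (-4 ⊗ -5)) ⊕ ((9 ⊗ 8) ⊕ (3 ⊕ -4))) = -9

Expand innermost to outermost. Recall ⊕ takes the minimum of its arguments and ⊗ takes their sum. Working out the expression (((-5 ⊕ 1) ⊕ (-4 ⊗ -5)) ⊕ ((9 ⊗ 8) ⊕ (3 ⊕ -4))) gives -9.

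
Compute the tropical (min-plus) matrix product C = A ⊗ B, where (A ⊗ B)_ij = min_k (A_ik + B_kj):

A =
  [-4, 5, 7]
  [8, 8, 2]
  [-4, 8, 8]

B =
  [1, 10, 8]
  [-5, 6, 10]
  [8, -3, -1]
A ⊗ B =
  [-3, 4, 4]
  [3, -1, 1]
  [-3, 5, 4]

Apply the min-plus product entry-by-entry:
  C[0][0] = min over k of (A[0][0] + B[0][0] = -4 + 1 = -3, A[0][1] + B[1][0] = 5 + -5 = 0, A[0][2] + B[2][0] = 7 + 8 = 15) = -3 (attained at k = 0)
  C[0][1] = min over k of (A[0][0] + B[0][1] = -4 + 10 = 6, A[0][1] + B[1][1] = 5 + 6 = 11, A[0][2] + B[2][1] = 7 + -3 = 4) = 4 (attained at k = 2)
  C[0][2] = min over k of (A[0][0] + B[0][2] = -4 + 8 = 4, A[0][1] + B[1][2] = 5 + 10 = 15, A[0][2] + B[2][2] = 7 + -1 = 6) = 4 (attained at k = 0)
  C[1][0] = min over k of (A[1][0] + B[0][0] = 8 + 1 = 9, A[1][1] + B[1][0] = 8 + -5 = 3, A[1][2] + B[2][0] = 2 + 8 = 10) = 3 (attained at k = 1)
  C[1][1] = min over k of (A[1][0] + B[0][1] = 8 + 10 = 18, A[1][1] + B[1][1] = 8 + 6 = 14, A[1][2] + B[2][1] = 2 + -3 = -1) = -1 (attained at k = 2)
  C[1][2] = min over k of (A[1][0] + B[0][2] = 8 + 8 = 16, A[1][1] + B[1][2] = 8 + 10 = 18, A[1][2] + B[2][2] = 2 + -1 = 1) = 1 (attained at k = 2)
  C[2][0] = min over k of (A[2][0] + B[0][0] = -4 + 1 = -3, A[2][1] + B[1][0] = 8 + -5 = 3, A[2][2] + B[2][0] = 8 + 8 = 16) = -3 (attained at k = 0)
  C[2][1] = min over k of (A[2][0] + B[0][1] = -4 + 10 = 6, A[2][1] + B[1][1] = 8 + 6 = 14, A[2][2] + B[2][1] = 8 + -3 = 5) = 5 (attained at k = 2)
  C[2][2] = min over k of (A[2][0] + B[0][2] = -4 + 8 = 4, A[2][1] + B[1][2] = 8 + 10 = 18, A[2][2] + B[2][2] = 8 + -1 = 7) = 4 (attained at k = 0)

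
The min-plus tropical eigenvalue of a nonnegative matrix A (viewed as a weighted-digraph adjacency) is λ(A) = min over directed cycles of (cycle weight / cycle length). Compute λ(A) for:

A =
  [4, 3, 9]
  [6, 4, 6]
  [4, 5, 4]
λ(A) = 4

Enumerate directed cycles and compute their means (weight / length). Sample:
  cycle 0 → 0: weight = 4, length = 1, mean = 4/1 ≈ 4.000
  cycle 1 → 1: weight = 4, length = 1, mean = 4/1 ≈ 4.000
  cycle 2 → 2: weight = 4, length = 1, mean = 4/1 ≈ 4.000
  cycle 0 → 1 → 0: weight = 9, length = 2, mean = 9/2 ≈ 4.500
  cycle 0 → 2 → 0: weight = 13, length = 2, mean = 13/2 ≈ 6.500
  cycle 1 → 0 → 1: weight = 9, length = 2, mean = 9/2 ≈ 4.500
Minimum mean = 4.000, attained e.g. along the cycle 0 → 0 with weight 4 and length 1. So λ(A) = 4/1 = 4.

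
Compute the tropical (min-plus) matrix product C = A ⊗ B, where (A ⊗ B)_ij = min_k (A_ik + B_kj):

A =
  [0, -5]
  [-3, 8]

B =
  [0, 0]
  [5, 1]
A ⊗ B =
  [0, -4]
  [-3, -3]

Apply the min-plus product entry-by-entry:
  C[0][0] = min over k of (A[0][0] + B[0][0] = 0 + 0 = 0, A[0][1] + B[1][0] = -5 + 5 = 0) = 0 (attained at k = 0)
  C[0][1] = min over k of (A[0][0] + B[0][1] = 0 + 0 = 0, A[0][1] + B[1][1] = -5 + 1 = -4) = -4 (attained at k = 1)
  C[1][0] = min over k of (A[1][0] + B[0][0] = -3 + 0 = -3, A[1][1] + B[1][0] = 8 + 5 = 13) = -3 (attained at k = 0)
  C[1][1] = min over k of (A[1][0] + B[0][1] = -3 + 0 = -3, A[1][1] + B[1][1] = 8 + 1 = 9) = -3 (attained at k = 0)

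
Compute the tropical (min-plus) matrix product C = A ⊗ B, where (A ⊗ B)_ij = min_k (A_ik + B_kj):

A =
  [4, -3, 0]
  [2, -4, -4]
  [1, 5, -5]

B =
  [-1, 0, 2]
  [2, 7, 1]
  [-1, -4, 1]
A ⊗ B =
  [-1, -4, -2]
  [-5, -8, -3]
  [-6, -9, -4]

Apply the min-plus product entry-by-entry:
  C[0][0] = min over k of (A[0][0] + B[0][0] = 4 + -1 = 3, A[0][1] + B[1][0] = -3 + 2 = -1, A[0][2] + B[2][0] = 0 + -1 = -1) = -1 (attained at k = 1)
  C[0][1] = min over k of (A[0][0] + B[0][1] = 4 + 0 = 4, A[0][1] + B[1][1] = -3 + 7 = 4, A[0][2] + B[2][1] = 0 + -4 = -4) = -4 (attained at k = 2)
  C[0][2] = min over k of (A[0][0] + B[0][2] = 4 + 2 = 6, A[0][1] + B[1][2] = -3 + 1 = -2, A[0][2] + B[2][2] = 0 + 1 = 1) = -2 (attained at k = 1)
  C[1][0] = min over k of (A[1][0] + B[0][0] = 2 + -1 = 1, A[1][1] + B[1][0] = -4 + 2 = -2, A[1][2] + B[2][0] = -4 + -1 = -5) = -5 (attained at k = 2)
  C[1][1] = min over k of (A[1][0] + B[0][1] = 2 + 0 = 2, A[1][1] + B[1][1] = -4 + 7 = 3, A[1][2] + B[2][1] = -4 + -4 = -8) = -8 (attained at k = 2)
  C[1][2] = min over k of (A[1][0] + B[0][2] = 2 + 2 = 4, A[1][1] + B[1][2] = -4 + 1 = -3, A[1][2] + B[2][2] = -4 + 1 = -3) = -3 (attained at k = 1)
  C[2][0] = min over k of (A[2][0] + B[0][0] = 1 + -1 = 0, A[2][1] + B[1][0] = 5 + 2 = 7, A[2][2] + B[2][0] = -5 + -1 = -6) = -6 (attained at k = 2)
  C[2][1] = min over k of (A[2][0] + B[0][1] = 1 + 0 = 1, A[2][1] + B[1][1] = 5 + 7 = 12, A[2][2] + B[2][1] = -5 + -4 = -9) = -9 (attained at k = 2)
  C[2][2] = min over k of (A[2][0] + B[0][2] = 1 + 2 = 3, A[2][1] + B[1][2] = 5 + 1 = 6, A[2][2] + B[2][2] = -5 + 1 = -4) = -4 (attained at k = 2)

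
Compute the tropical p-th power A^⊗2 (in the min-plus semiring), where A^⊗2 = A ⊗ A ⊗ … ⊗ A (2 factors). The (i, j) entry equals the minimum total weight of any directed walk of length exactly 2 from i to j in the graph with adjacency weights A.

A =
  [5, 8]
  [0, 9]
A^⊗2 =
  [8, 13]
  [5, 8]

Each entry (A^⊗2)_ij equals the minimum over all length-2 walks i = v_0 → v_1 → … → v_2 = j of Σ_t A[v_t][v_{t+1}]. For example, for (i, j) = (0, 1) we minimise over 2 possible intermediate vertex sequences; the minimum is 13, attained along the walk 0 → 0 → 1.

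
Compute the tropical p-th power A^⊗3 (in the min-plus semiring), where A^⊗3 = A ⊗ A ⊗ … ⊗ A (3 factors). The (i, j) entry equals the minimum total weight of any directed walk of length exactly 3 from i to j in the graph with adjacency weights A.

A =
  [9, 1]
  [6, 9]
A^⊗3 =
  [16, 8]
  [13, 16]

Each entry (A^⊗3)_ij equals the minimum over all length-3 walks i = v_0 → v_1 → … → v_3 = j of Σ_t A[v_t][v_{t+1}]. For example, for (i, j) = (0, 1) we minimise over 4 possible intermediate vertex sequences; the minimum is 8, attained along the walk 0 → 1 → 0 → 1.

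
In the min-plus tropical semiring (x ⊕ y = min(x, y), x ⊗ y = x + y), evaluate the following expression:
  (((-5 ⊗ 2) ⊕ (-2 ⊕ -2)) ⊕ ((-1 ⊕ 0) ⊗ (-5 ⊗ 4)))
(((-5 ⊗ 2) ⊕ (-2 ⊕ -2)) ⊕ ((-1 ⊕ 0) ⊗ (-5 ⊗ 4))) = -3

Expand innermost to outermost. Recall ⊕ takes the minimum of its arguments and ⊗ takes their sum. Working out the expression (((-5 ⊗ 2) ⊕ (-2 ⊕ -2)) ⊕ ((-1 ⊕ 0) ⊗ (-5 ⊗ 4))) gives -3.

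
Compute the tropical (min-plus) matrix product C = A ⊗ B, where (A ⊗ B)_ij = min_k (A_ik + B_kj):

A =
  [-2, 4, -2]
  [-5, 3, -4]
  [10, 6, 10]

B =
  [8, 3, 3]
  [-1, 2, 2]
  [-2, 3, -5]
A ⊗ B =
  [-4, 1, -7]
  [-6, -2, -9]
  [5, 8, 5]

Apply the min-plus product entry-by-entry:
  C[0][0] = min over k of (A[0][0] + B[0][0] = -2 + 8 = 6, A[0][1] + B[1][0] = 4 + -1 = 3, A[0][2] + B[2][0] = -2 + -2 = -4) = -4 (attained at k = 2)
  C[0][1] = min over k of (A[0][0] + B[0][1] = -2 + 3 = 1, A[0][1] + B[1][1] = 4 + 2 = 6, A[0][2] + B[2][1] = -2 + 3 = 1) = 1 (attained at k = 0)
  C[0][2] = min over k of (A[0][0] + B[0][2] = -2 + 3 = 1, A[0][1] + B[1][2] = 4 + 2 = 6, A[0][2] + B[2][2] = -2 + -5 = -7) = -7 (attained at k = 2)
  C[1][0] = min over k of (A[1][0] + B[0][0] = -5 + 8 = 3, A[1][1] + B[1][0] = 3 + -1 = 2, A[1][2] + B[2][0] = -4 + -2 = -6) = -6 (attained at k = 2)
  C[1][1] = min over k of (A[1][0] + B[0][1] = -5 + 3 = -2, A[1][1] + B[1][1] = 3 + 2 = 5, A[1][2] + B[2][1] = -4 + 3 = -1) = -2 (attained at k = 0)
  C[1][2] = min over k of (A[1][0] + B[0][2] = -5 + 3 = -2, A[1][1] + B[1][2] = 3 + 2 = 5, A[1][2] + B[2][2] = -4 + -5 = -9) = -9 (attained at k = 2)
  C[2][0] = min over k of (A[2][0] + B[0][0] = 10 + 8 = 18, A[2][1] + B[1][0] = 6 + -1 = 5, A[2][2] + B[2][0] = 10 + -2 = 8) = 5 (attained at k = 1)
  C[2][1] = min over k of (A[2][0] + B[0][1] = 10 + 3 = 13, A[2][1] + B[1][1] = 6 + 2 = 8, A[2][2] + B[2][1] = 10 + 3 = 13) = 8 (attained at k = 1)
  C[2][2] = min over k of (A[2][0] + B[0][2] = 10 + 3 = 13, A[2][1] + B[1][2] = 6 + 2 = 8, A[2][2] + B[2][2] = 10 + -5 = 5) = 5 (attained at k = 2)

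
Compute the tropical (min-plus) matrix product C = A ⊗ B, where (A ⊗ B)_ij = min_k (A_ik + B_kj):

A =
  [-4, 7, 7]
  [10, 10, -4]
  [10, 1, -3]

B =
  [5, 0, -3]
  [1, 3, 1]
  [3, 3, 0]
A ⊗ B =
  [1, -4, -7]
  [-1, -1, -4]
  [0, 0, -3]

Apply the min-plus product entry-by-entry:
  C[0][0] = min over k of (A[0][0] + B[0][0] = -4 + 5 = 1, A[0][1] + B[1][0] = 7 + 1 = 8, A[0][2] + B[2][0] = 7 + 3 = 10) = 1 (attained at k = 0)
  C[0][1] = min over k of (A[0][0] + B[0][1] = -4 + 0 = -4, A[0][1] + B[1][1] = 7 + 3 = 10, A[0][2] + B[2][1] = 7 + 3 = 10) = -4 (attained at k = 0)
  C[0][2] = min over k of (A[0][0] + B[0][2] = -4 + -3 = -7, A[0][1] + B[1][2] = 7 + 1 = 8, A[0][2] + B[2][2] = 7 + 0 = 7) = -7 (attained at k = 0)
  C[1][0] = min over k of (A[1][0] + B[0][0] = 10 + 5 = 15, A[1][1] + B[1][0] = 10 + 1 = 11, A[1][2] + B[2][0] = -4 + 3 = -1) = -1 (attained at k = 2)
  C[1][1] = min over k of (A[1][0] + B[0][1] = 10 + 0 = 10, A[1][1] + B[1][1] = 10 + 3 = 13, A[1][2] + B[2][1] = -4 + 3 = -1) = -1 (attained at k = 2)
  C[1][2] = min over k of (A[1][0] + B[0][2] = 10 + -3 = 7, A[1][1] + B[1][2] = 10 + 1 = 11, A[1][2] + B[2][2] = -4 + 0 = -4) = -4 (attained at k = 2)
  C[2][0] = min over k of (A[2][0] + B[0][0] = 10 + 5 = 15, A[2][1] + B[1][0] = 1 + 1 = 2, A[2][2] + B[2][0] = -3 + 3 = 0) = 0 (attained at k = 2)
  C[2][1] = min over k of (A[2][0] + B[0][1] = 10 + 0 = 10, A[2][1] + B[1][1] = 1 + 3 = 4, A[2][2] + B[2][1] = -3 + 3 = 0) = 0 (attained at k = 2)
  C[2][2] = min over k of (A[2][0] + B[0][2] = 10 + -3 = 7, A[2][1] + B[1][2] = 1 + 1 = 2, A[2][2] + B[2][2] = -3 + 0 = -3) = -3 (attained at k = 2)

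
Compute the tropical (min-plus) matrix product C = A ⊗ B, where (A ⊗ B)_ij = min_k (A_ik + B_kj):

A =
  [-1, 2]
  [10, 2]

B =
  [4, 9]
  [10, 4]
A ⊗ B =
  [3, 6]
  [12, 6]

Apply the min-plus product entry-by-entry:
  C[0][0] = min over k of (A[0][0] + B[0][0] = -1 + 4 = 3, A[0][1] + B[1][0] = 2 + 10 = 12) = 3 (attained at k = 0)
  C[0][1] = min over k of (A[0][0] + B[0][1] = -1 + 9 = 8, A[0][1] + B[1][1] = 2 + 4 = 6) = 6 (attained at k = 1)
  C[1][0] = min over k of (A[1][0] + B[0][0] = 10 + 4 = 14, A[1][1] + B[1][0] = 2 + 10 = 12) = 12 (attained at k = 1)
  C[1][1] = min over k of (A[1][0] + B[0][1] = 10 + 9 = 19, A[1][1] + B[1][1] = 2 + 4 = 6) = 6 (attained at k = 1)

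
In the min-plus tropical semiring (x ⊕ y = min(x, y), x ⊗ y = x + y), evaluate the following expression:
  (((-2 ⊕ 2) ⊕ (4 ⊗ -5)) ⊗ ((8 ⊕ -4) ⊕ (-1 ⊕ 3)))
(((-2 ⊕ 2) ⊕ (4 ⊗ -5)) ⊗ ((8 ⊕ -4) ⊕ (-1 ⊕ 3))) = -6

Expand innermost to outermost. Recall ⊕ takes the minimum of its arguments and ⊗ takes their sum. Working out the expression (((-2 ⊕ 2) ⊕ (4 ⊗ -5)) ⊗ ((8 ⊕ -4) ⊕ (-1 ⊕ 3))) gives -6.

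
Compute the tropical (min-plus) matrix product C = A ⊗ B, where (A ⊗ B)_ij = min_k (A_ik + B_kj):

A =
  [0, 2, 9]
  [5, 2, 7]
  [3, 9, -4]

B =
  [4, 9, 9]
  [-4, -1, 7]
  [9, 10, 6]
A ⊗ B =
  [-2, 1, 9]
  [-2, 1, 9]
  [5, 6, 2]

Apply the min-plus product entry-by-entry:
  C[0][0] = min over k of (A[0][0] + B[0][0] = 0 + 4 = 4, A[0][1] + B[1][0] = 2 + -4 = -2, A[0][2] + B[2][0] = 9 + 9 = 18) = -2 (attained at k = 1)
  C[0][1] = min over k of (A[0][0] + B[0][1] = 0 + 9 = 9, A[0][1] + B[1][1] = 2 + -1 = 1, A[0][2] + B[2][1] = 9 + 10 = 19) = 1 (attained at k = 1)
  C[0][2] = min over k of (A[0][0] + B[0][2] = 0 + 9 = 9, A[0][1] + B[1][2] = 2 + 7 = 9, A[0][2] + B[2][2] = 9 + 6 = 15) = 9 (attained at k = 0)
  C[1][0] = min over k of (A[1][0] + B[0][0] = 5 + 4 = 9, A[1][1] + B[1][0] = 2 + -4 = -2, A[1][2] + B[2][0] = 7 + 9 = 16) = -2 (attained at k = 1)
  C[1][1] = min over k of (A[1][0] + B[0][1] = 5 + 9 = 14, A[1][1] + B[1][1] = 2 + -1 = 1, A[1][2] + B[2][1] = 7 + 10 = 17) = 1 (attained at k = 1)
  C[1][2] = min over k of (A[1][0] + B[0][2] = 5 + 9 = 14, A[1][1] + B[1][2] = 2 + 7 = 9, A[1][2] + B[2][2] = 7 + 6 = 13) = 9 (attained at k = 1)
  C[2][0] = min over k of (A[2][0] + B[0][0] = 3 + 4 = 7, A[2][1] + B[1][0] = 9 + -4 = 5, A[2][2] + B[2][0] = -4 + 9 = 5) = 5 (attained at k = 1)
  C[2][1] = min over k of (A[2][0] + B[0][1] = 3 + 9 = 12, A[2][1] + B[1][1] = 9 + -1 = 8, A[2][2] + B[2][1] = -4 + 10 = 6) = 6 (attained at k = 2)
  C[2][2] = min over k of (A[2][0] + B[0][2] = 3 + 9 = 12, A[2][1] + B[1][2] = 9 + 7 = 16, A[2][2] + B[2][2] = -4 + 6 = 2) = 2 (attained at k = 2)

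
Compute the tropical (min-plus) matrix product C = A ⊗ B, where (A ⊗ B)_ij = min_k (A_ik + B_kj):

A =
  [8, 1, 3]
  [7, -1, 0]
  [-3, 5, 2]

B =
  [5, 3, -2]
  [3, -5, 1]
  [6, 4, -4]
A ⊗ B =
  [4, -4, -1]
  [2, -6, -4]
  [2, 0, -5]

Apply the min-plus product entry-by-entry:
  C[0][0] = min over k of (A[0][0] + B[0][0] = 8 + 5 = 13, A[0][1] + B[1][0] = 1 + 3 = 4, A[0][2] + B[2][0] = 3 + 6 = 9) = 4 (attained at k = 1)
  C[0][1] = min over k of (A[0][0] + B[0][1] = 8 + 3 = 11, A[0][1] + B[1][1] = 1 + -5 = -4, A[0][2] + B[2][1] = 3 + 4 = 7) = -4 (attained at k = 1)
  C[0][2] = min over k of (A[0][0] + B[0][2] = 8 + -2 = 6, A[0][1] + B[1][2] = 1 + 1 = 2, A[0][2] + B[2][2] = 3 + -4 = -1) = -1 (attained at k = 2)
  C[1][0] = min over k of (A[1][0] + B[0][0] = 7 + 5 = 12, A[1][1] + B[1][0] = -1 + 3 = 2, A[1][2] + B[2][0] = 0 + 6 = 6) = 2 (attained at k = 1)
  C[1][1] = min over k of (A[1][0] + B[0][1] = 7 + 3 = 10, A[1][1] + B[1][1] = -1 + -5 = -6, A[1][2] + B[2][1] = 0 + 4 = 4) = -6 (attained at k = 1)
  C[1][2] = min over k of (A[1][0] + B[0][2] = 7 + -2 = 5, A[1][1] + B[1][2] = -1 + 1 = 0, A[1][2] + B[2][2] = 0 + -4 = -4) = -4 (attained at k = 2)
  C[2][0] = min over k of (A[2][0] + B[0][0] = -3 + 5 = 2, A[2][1] + B[1][0] = 5 + 3 = 8, A[2][2] + B[2][0] = 2 + 6 = 8) = 2 (attained at k = 0)
  C[2][1] = min over k of (A[2][0] + B[0][1] = -3 + 3 = 0, A[2][1] + B[1][1] = 5 + -5 = 0, A[2][2] + B[2][1] = 2 + 4 = 6) = 0 (attained at k = 0)
  C[2][2] = min over k of (A[2][0] + B[0][2] = -3 + -2 = -5, A[2][1] + B[1][2] = 5 + 1 = 6, A[2][2] + B[2][2] = 2 + -4 = -2) = -5 (attained at k = 0)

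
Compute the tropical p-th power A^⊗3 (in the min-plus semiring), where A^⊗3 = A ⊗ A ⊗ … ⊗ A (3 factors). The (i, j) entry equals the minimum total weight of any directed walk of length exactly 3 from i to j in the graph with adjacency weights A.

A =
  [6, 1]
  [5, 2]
A^⊗3 =
  [8, 5]
  [9, 6]

Each entry (A^⊗3)_ij equals the minimum over all length-3 walks i = v_0 → v_1 → … → v_3 = j of Σ_t A[v_t][v_{t+1}]. For example, for (i, j) = (0, 1) we minimise over 4 possible intermediate vertex sequences; the minimum is 5, attained along the walk 0 → 1 → 1 → 1.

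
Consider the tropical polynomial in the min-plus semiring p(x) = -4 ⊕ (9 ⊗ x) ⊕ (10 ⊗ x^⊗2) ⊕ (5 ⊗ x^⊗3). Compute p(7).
p(7) = -4

A tropical monomial a ⊗ x^⊗i evaluates to a + i · x. Evaluating each term at x = 7:
  Term 0 contributes -4 + 0 · 7 = -4
  Term 1 contributes 9 + 1 · 7 = 16
  Term 2 contributes 10 + 2 · 7 = 24
  Term 3 contributes 5 + 3 · 7 = 26
p(7) = ⊕ of these = min[-4, 16, 24, 26] = -4.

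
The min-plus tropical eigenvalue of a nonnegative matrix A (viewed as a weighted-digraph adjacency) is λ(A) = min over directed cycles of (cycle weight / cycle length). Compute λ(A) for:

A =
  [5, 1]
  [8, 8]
λ(A) = 9/2

Enumerate directed cycles and compute their means (weight / length). Sample:
  cycle 0 → 0: weight = 5, length = 1, mean = 5/1 ≈ 5.000
  cycle 1 → 1: weight = 8, length = 1, mean = 8/1 ≈ 8.000
  cycle 0 → 1 → 0: weight = 9, length = 2, mean = 9/2 ≈ 4.500
  cycle 1 → 0 → 1: weight = 9, length = 2, mean = 9/2 ≈ 4.500
Minimum mean = 4.500, attained e.g. along the cycle 0 → 1 → 0 with weight 9 and length 2. So λ(A) = 9/2 = 9/2.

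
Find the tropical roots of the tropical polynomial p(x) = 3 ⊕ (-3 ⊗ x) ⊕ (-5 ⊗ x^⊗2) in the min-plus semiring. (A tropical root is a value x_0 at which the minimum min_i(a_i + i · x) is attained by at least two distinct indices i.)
Roots: {2, 6}

Each tropical root is a break point of the lower envelope of the lines y = a_i + i · x (there are 3 lines, with slopes 0, 1, ..., 2). Only the lines that attain the minimum somewhere contribute to roots; other lines are dominated. Here the surviving (envelope) indices are i = 2, i = 1, i = 0.
Intersections between consecutive envelope lines give the roots: for adjacent envelope indices i < j the intersection is x = (a_i − a_j) / (j − i). Reading off the sorted break points: {2, 6}.
Verification: at each break x_0, at least two indices attain the minimum of min_i(a_i + i · x_0).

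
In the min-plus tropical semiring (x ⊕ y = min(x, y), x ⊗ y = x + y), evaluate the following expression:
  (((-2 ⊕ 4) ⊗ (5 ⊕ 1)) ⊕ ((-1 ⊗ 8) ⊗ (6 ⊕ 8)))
(((-2 ⊕ 4) ⊗ (5 ⊕ 1)) ⊕ ((-1 ⊗ 8) ⊗ (6 ⊕ 8))) = -1

Expand innermost to outermost. Recall ⊕ takes the minimum of its arguments and ⊗ takes their sum. Working out the expression (((-2 ⊕ 4) ⊗ (5 ⊕ 1)) ⊕ ((-1 ⊗ 8) ⊗ (6 ⊕ 8))) gives -1.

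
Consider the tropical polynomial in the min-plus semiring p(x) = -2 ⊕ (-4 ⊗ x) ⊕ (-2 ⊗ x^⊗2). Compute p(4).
p(4) = -2

A tropical monomial a ⊗ x^⊗i evaluates to a + i · x. Evaluating each term at x = 4:
  Term 0 contributes -2 + 0 · 4 = -2
  Term 1 contributes -4 + 1 · 4 = 0
  Term 2 contributes -2 + 2 · 4 = 6
p(4) = ⊕ of these = min[-2, 0, 6] = -2.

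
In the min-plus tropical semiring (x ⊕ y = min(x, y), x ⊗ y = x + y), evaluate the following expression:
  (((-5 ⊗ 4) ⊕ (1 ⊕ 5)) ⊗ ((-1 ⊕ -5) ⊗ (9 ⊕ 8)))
(((-5 ⊗ 4) ⊕ (1 ⊕ 5)) ⊗ ((-1 ⊕ -5) ⊗ (9 ⊕ 8))) = 2

Expand innermost to outermost. Recall ⊕ takes the minimum of its arguments and ⊗ takes their sum. Working out the expression (((-5 ⊗ 4) ⊕ (1 ⊕ 5)) ⊗ ((-1 ⊕ -5) ⊗ (9 ⊕ 8))) gives 2.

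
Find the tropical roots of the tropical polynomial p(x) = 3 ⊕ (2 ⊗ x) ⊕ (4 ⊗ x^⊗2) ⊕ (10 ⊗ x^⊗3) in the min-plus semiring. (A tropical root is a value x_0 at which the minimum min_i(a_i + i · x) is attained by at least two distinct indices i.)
Roots: {-6, -2, 1}

Each tropical root is a break point of the lower envelope of the lines y = a_i + i · x (there are 4 lines, with slopes 0, 1, ..., 3). Only the lines that attain the minimum somewhere contribute to roots; other lines are dominated. Here the surviving (envelope) indices are i = 3, i = 2, i = 1, i = 0.
Intersections between consecutive envelope lines give the roots: for adjacent envelope indices i < j the intersection is x = (a_i − a_j) / (j − i). Reading off the sorted break points: {-6, -2, 1}.
Verification: at each break x_0, at least two indices attain the minimum of min_i(a_i + i · x_0).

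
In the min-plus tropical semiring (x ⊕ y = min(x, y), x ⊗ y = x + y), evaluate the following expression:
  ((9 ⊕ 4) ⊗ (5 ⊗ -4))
((9 ⊕ 4) ⊗ (5 ⊗ -4)) = 5

Expand innermost to outermost. Recall ⊕ takes the minimum of its arguments and ⊗ takes their sum. Working out the expression ((9 ⊕ 4) ⊗ (5 ⊗ -4)) gives 5.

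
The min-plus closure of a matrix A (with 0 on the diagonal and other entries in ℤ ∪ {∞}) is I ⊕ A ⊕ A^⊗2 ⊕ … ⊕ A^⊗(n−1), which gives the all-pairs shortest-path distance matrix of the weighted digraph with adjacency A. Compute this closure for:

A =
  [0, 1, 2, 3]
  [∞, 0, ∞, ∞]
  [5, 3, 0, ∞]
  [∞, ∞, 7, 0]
Closure =
  [0, 1, 2, 3]
  [∞, 0, ∞, ∞]
  [5, 3, 0, 8]
  [12, 10, 7, 0]

This is the Floyd-Warshall all-pairs shortest-path computation. For each intermediate vertex k = 0, 1, …, 3, update dist[i][j] ← min(dist[i][j], dist[i][k] + dist[k][j]). The final matrix gives, for each (i, j), the minimum total weight of any directed path from i to j (possibly empty when i = j).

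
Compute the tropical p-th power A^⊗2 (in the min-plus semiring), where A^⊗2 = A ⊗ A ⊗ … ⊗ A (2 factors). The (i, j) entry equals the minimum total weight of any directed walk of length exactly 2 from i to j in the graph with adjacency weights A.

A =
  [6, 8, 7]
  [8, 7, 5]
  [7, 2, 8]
A^⊗2 =
  [12, 9, 13]
  [12, 7, 12]
  [10, 9, 7]

Each entry (A^⊗2)_ij equals the minimum over all length-2 walks i = v_0 → v_1 → … → v_2 = j of Σ_t A[v_t][v_{t+1}]. For example, for (i, j) = (0, 2) we minimise over 3 possible intermediate vertex sequences; the minimum is 13, attained along the walk 0 → 0 → 2.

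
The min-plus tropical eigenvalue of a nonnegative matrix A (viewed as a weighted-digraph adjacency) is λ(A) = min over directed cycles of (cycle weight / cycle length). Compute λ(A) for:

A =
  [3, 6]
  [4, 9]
λ(A) = 3

Enumerate directed cycles and compute their means (weight / length). Sample:
  cycle 0 → 0: weight = 3, length = 1, mean = 3/1 ≈ 3.000
  cycle 1 → 1: weight = 9, length = 1, mean = 9/1 ≈ 9.000
  cycle 0 → 1 → 0: weight = 10, length = 2, mean = 10/2 ≈ 5.000
  cycle 1 → 0 → 1: weight = 10, length = 2, mean = 10/2 ≈ 5.000
Minimum mean = 3.000, attained e.g. along the cycle 0 → 0 with weight 3 and length 1. So λ(A) = 3/1 = 3.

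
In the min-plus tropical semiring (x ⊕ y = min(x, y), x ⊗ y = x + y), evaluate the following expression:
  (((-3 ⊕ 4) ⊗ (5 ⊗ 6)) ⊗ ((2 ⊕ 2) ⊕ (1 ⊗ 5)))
(((-3 ⊕ 4) ⊗ (5 ⊗ 6)) ⊗ ((2 ⊕ 2) ⊕ (1 ⊗ 5))) = 10

Expand innermost to outermost. Recall ⊕ takes the minimum of its arguments and ⊗ takes their sum. Working out the expression (((-3 ⊕ 4) ⊗ (5 ⊗ 6)) ⊗ ((2 ⊕ 2) ⊕ (1 ⊗ 5))) gives 10.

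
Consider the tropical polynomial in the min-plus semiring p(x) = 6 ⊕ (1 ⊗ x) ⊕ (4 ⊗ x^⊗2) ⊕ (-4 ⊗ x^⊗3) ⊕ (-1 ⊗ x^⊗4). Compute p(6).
p(6) = 6

A tropical monomial a ⊗ x^⊗i evaluates to a + i · x. Evaluating each term at x = 6:
  Term 0 contributes 6 + 0 · 6 = 6
  Term 1 contributes 1 + 1 · 6 = 7
  Term 2 contributes 4 + 2 · 6 = 16
  Term 3 contributes -4 + 3 · 6 = 14
  Term 4 contributes -1 + 4 · 6 = 23
p(6) = ⊕ of these = min[6, 7, 16, 14, 23] = 6.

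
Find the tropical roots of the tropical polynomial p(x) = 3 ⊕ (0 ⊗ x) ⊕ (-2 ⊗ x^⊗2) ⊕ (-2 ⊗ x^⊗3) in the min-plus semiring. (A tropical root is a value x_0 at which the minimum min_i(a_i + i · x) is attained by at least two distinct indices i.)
Roots: {0, 2, 3}

Each tropical root is a break point of the lower envelope of the lines y = a_i + i · x (there are 4 lines, with slopes 0, 1, ..., 3). Only the lines that attain the minimum somewhere contribute to roots; other lines are dominated. Here the surviving (envelope) indices are i = 3, i = 2, i = 1, i = 0.
Intersections between consecutive envelope lines give the roots: for adjacent envelope indices i < j the intersection is x = (a_i − a_j) / (j − i). Reading off the sorted break points: {0, 2, 3}.
Verification: at each break x_0, at least two indices attain the minimum of min_i(a_i + i · x_0).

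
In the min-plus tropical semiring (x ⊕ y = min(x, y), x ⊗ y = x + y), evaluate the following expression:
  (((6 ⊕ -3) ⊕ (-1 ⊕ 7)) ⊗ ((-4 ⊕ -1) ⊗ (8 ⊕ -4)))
(((6 ⊕ -3) ⊕ (-1 ⊕ 7)) ⊗ ((-4 ⊕ -1) ⊗ (8 ⊕ -4))) = -11

Expand innermost to outermost. Recall ⊕ takes the minimum of its arguments and ⊗ takes their sum. Working out the expression (((6 ⊕ -3) ⊕ (-1 ⊕ 7)) ⊗ ((-4 ⊕ -1) ⊗ (8 ⊕ -4))) gives -11.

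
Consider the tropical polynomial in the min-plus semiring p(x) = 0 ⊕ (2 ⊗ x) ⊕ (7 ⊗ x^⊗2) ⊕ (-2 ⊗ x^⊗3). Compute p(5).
p(5) = 0

A tropical monomial a ⊗ x^⊗i evaluates to a + i · x. Evaluating each term at x = 5:
  Term 0 contributes 0 + 0 · 5 = 0
  Term 1 contributes 2 + 1 · 5 = 7
  Term 2 contributes 7 + 2 · 5 = 17
  Term 3 contributes -2 + 3 · 5 = 13
p(5) = ⊕ of these = min[0, 7, 17, 13] = 0.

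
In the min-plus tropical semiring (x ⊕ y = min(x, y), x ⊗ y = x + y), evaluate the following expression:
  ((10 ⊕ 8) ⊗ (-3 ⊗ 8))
((10 ⊕ 8) ⊗ (-3 ⊗ 8)) = 13

Expand innermost to outermost. Recall ⊕ takes the minimum of its arguments and ⊗ takes their sum. Working out the expression ((10 ⊕ 8) ⊗ (-3 ⊗ 8)) gives 13.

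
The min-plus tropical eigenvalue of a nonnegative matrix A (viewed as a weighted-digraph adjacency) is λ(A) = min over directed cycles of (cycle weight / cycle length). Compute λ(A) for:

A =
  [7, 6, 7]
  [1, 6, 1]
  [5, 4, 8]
λ(A) = 5/2

Enumerate directed cycles and compute their means (weight / length). Sample:
  cycle 0 → 0: weight = 7, length = 1, mean = 7/1 ≈ 7.000
  cycle 1 → 1: weight = 6, length = 1, mean = 6/1 ≈ 6.000
  cycle 2 → 2: weight = 8, length = 1, mean = 8/1 ≈ 8.000
  cycle 0 → 1 → 0: weight = 7, length = 2, mean = 7/2 ≈ 3.500
  cycle 0 → 2 → 0: weight = 12, length = 2, mean = 12/2 ≈ 6.000
  cycle 1 → 0 → 1: weight = 7, length = 2, mean = 7/2 ≈ 3.500
Minimum mean = 2.500, attained e.g. along the cycle 1 → 2 → 1 with weight 5 and length 2. So λ(A) = 5/2 = 5/2.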